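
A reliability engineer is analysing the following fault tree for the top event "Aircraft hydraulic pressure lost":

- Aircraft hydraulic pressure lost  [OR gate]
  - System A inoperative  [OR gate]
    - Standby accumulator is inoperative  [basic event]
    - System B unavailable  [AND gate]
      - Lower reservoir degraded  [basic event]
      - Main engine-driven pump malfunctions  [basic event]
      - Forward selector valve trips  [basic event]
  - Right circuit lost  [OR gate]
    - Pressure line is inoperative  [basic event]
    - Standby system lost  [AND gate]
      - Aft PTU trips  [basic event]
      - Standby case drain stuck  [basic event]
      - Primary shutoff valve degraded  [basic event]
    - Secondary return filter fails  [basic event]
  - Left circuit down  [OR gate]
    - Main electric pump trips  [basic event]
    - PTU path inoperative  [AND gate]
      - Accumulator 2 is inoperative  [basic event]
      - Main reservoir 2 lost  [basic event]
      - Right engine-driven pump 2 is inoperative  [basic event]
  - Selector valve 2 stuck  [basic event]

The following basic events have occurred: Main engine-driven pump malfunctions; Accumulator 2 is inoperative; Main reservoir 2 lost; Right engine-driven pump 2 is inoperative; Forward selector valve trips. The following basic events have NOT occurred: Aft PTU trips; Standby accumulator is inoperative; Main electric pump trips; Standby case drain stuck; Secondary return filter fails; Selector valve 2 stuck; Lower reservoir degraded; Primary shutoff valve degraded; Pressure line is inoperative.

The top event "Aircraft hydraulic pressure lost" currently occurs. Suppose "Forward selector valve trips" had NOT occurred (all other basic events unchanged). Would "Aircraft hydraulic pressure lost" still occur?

Counterfactual: set "Forward selector valve trips" to not occurred.
System B unavailable [AND]: Lower reservoir degraded=not, Main engine-driven pump malfunctions=occurs, Forward selector valve trips=not → not all inputs occur → does not occur.
System A inoperative [OR]: Standby accumulator is inoperative=not, System B unavailable=not → no input occurs → does not occur.
Standby system lost [AND]: Aft PTU trips=not, Standby case drain stuck=not, Primary shutoff valve degraded=not → not all inputs occur → does not occur.
Right circuit lost [OR]: Pressure line is inoperative=not, Standby system lost=not, Secondary return filter fails=not → no input occurs → does not occur.
PTU path inoperative [AND]: Accumulator 2 is inoperative=occurs, Main reservoir 2 lost=occurs, Right engine-driven pump 2 is inoperative=occurs → all inputs occur → occurs.
Left circuit down [OR]: Main electric pump trips=not, PTU path inoperative=occurs → at least one input occurs → occurs.
Aircraft hydraulic pressure lost [OR]: System A inoperative=not, Right circuit lost=not, Left circuit down=occurs, Selector valve 2 stuck=not → at least one input occurs → occurs.

Yes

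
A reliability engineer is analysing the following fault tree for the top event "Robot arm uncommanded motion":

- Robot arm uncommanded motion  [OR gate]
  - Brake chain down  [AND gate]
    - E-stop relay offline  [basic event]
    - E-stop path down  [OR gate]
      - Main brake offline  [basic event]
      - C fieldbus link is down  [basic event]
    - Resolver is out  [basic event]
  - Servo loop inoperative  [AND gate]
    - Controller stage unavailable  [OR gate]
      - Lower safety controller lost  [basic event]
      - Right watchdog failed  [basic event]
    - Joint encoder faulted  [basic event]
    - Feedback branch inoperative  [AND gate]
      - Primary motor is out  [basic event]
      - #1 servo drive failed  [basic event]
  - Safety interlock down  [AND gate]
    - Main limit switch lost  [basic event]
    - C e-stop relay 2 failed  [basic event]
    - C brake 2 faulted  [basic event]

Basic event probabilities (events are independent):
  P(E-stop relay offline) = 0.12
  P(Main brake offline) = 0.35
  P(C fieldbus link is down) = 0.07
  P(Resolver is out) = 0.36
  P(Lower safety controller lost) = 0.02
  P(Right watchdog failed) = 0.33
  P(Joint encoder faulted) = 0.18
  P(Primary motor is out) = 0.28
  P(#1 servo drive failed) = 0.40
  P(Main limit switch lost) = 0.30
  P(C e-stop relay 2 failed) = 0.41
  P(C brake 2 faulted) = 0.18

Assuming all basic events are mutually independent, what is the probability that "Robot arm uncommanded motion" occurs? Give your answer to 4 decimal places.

P(E-stop path down) [OR] = 1 − (1−0.35) × (1−0.07) = 0.395500
P(Brake chain down) [AND] = 0.12 × 0.395500 × 0.36 = 0.017086
P(Controller stage unavailable) [OR] = 1 − (1−0.02) × (1−0.33) = 0.343400
P(Feedback branch inoperative) [AND] = 0.28 × 0.40 = 0.112000
P(Servo loop inoperative) [AND] = 0.343400 × 0.18 × 0.112000 = 0.006923
P(Safety interlock down) [AND] = 0.30 × 0.41 × 0.18 = 0.022140
P(Robot arm uncommanded motion) [OR] = 1 − (1−0.017086) × (1−0.006923) × (1−0.022140) = 0.045502
Rounded to 4 decimal places: P(Robot arm uncommanded motion) ≈ 0.0455.

0.0455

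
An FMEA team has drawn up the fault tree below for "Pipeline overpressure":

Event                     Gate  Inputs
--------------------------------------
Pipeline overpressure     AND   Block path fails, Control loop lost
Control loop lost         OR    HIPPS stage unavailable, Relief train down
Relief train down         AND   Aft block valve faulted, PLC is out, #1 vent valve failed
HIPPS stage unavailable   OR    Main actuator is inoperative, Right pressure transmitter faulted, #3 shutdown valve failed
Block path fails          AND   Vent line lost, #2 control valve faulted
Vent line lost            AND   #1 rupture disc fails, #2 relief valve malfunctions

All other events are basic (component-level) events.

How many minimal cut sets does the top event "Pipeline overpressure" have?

Vent line lost [AND]: one cut set from each child combined → 1 × 1 = 1 cut set(s).
Block path fails [AND]: one cut set from each child combined → 1 × 1 = 1 cut set(s).
HIPPS stage unavailable [OR]: union of children's cut sets → 3 cut set(s).
Relief train down [AND]: one cut set from each child combined → 1 × 1 × 1 = 1 cut set(s).
Control loop lost [OR]: union of children's cut sets → 4 cut set(s).
Pipeline overpressure [AND]: one cut set from each child combined → 1 × 4 = 4 cut set(s).
Minimal cut sets: {#1 rupture disc fails, #2 control valve faulted, #2 relief valve malfunctions, Main actuator is inoperative}; {#1 rupture disc fails, #2 control valve faulted, #2 relief valve malfunctions, Right pressure transmitter faulted}; {#1 rupture disc fails, #2 control valve faulted, #2 relief valve malfunctions, #3 shutdown valve failed}; {#1 rupture disc fails, #1 vent valve failed, #2 control valve faulted, #2 relief valve malfunctions, Aft block valve faulted, PLC is out}.

4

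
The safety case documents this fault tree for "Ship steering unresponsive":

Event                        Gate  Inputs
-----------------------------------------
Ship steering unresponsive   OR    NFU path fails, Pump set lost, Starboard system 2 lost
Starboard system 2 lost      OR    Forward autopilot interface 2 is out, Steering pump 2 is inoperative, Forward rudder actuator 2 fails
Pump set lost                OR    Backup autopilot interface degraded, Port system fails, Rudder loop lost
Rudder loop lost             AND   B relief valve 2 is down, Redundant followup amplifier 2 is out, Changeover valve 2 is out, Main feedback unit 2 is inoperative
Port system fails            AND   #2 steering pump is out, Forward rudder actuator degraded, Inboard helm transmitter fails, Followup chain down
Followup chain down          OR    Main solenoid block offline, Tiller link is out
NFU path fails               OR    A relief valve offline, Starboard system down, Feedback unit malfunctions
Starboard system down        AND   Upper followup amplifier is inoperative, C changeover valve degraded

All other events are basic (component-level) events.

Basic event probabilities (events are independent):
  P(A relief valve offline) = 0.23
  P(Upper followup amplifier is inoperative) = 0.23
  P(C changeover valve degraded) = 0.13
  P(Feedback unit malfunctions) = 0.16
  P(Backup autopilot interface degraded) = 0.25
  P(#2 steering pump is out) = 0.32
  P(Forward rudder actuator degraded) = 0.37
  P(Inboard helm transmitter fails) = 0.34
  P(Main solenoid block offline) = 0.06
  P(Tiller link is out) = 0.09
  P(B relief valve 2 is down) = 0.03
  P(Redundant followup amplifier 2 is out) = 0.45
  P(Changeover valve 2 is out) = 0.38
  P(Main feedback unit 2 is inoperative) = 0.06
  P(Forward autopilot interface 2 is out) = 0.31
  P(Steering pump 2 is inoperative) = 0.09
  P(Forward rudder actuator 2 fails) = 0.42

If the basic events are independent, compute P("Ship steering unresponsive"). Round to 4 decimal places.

0.8297

P(Starboard system down) [AND] = 0.23 × 0.13 = 0.029900
P(NFU path fails) [OR] = 1 − (1−0.23) × (1−0.029900) × (1−0.16) = 0.372539
P(Followup chain down) [OR] = 1 − (1−0.06) × (1−0.09) = 0.144600
P(Port system fails) [AND] = 0.32 × 0.37 × 0.34 × 0.144600 = 0.005821
P(Rudder loop lost) [AND] = 0.03 × 0.45 × 0.38 × 0.06 = 0.000308
P(Pump set lost) [OR] = 1 − (1−0.25) × (1−0.005821) × (1−0.000308) = 0.254595
P(Starboard system 2 lost) [OR] = 1 − (1−0.31) × (1−0.09) × (1−0.42) = 0.635818
P(Ship steering unresponsive) [OR] = 1 − (1−0.372539) × (1−0.254595) × (1−0.635818) = 0.829668
Rounded to 4 decimal places: P(Ship steering unresponsive) ≈ 0.8297.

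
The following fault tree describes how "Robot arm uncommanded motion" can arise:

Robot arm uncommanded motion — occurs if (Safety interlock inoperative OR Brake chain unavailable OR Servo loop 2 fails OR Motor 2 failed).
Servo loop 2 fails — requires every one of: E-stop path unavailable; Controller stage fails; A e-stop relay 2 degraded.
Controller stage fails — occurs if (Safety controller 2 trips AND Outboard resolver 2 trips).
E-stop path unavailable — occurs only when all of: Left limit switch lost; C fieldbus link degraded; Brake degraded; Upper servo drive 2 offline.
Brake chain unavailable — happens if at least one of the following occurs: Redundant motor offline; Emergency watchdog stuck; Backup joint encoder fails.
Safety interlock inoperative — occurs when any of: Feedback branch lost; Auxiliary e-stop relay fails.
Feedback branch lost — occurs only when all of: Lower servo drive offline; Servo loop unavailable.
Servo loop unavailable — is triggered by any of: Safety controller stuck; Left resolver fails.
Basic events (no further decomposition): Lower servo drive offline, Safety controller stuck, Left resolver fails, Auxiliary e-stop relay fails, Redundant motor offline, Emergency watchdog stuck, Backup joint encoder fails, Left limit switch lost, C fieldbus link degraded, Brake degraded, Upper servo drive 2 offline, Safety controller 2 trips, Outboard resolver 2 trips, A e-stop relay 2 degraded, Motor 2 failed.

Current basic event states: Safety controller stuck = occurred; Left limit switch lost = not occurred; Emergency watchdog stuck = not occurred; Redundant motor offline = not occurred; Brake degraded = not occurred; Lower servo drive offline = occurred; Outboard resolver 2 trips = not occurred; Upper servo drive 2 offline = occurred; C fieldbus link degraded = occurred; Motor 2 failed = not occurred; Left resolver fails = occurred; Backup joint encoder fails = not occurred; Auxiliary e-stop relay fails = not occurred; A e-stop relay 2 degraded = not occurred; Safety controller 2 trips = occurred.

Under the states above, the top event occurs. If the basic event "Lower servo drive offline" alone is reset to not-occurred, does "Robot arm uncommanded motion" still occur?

No

Counterfactual: set "Lower servo drive offline" to not occurred.
Servo loop unavailable [OR]: Safety controller stuck=occurs, Left resolver fails=occurs → at least one input occurs → occurs.
Feedback branch lost [AND]: Lower servo drive offline=not, Servo loop unavailable=occurs → not all inputs occur → does not occur.
Safety interlock inoperative [OR]: Feedback branch lost=not, Auxiliary e-stop relay fails=not → no input occurs → does not occur.
Brake chain unavailable [OR]: Redundant motor offline=not, Emergency watchdog stuck=not, Backup joint encoder fails=not → no input occurs → does not occur.
E-stop path unavailable [AND]: Left limit switch lost=not, C fieldbus link degraded=occurs, Brake degraded=not, Upper servo drive 2 offline=occurs → not all inputs occur → does not occur.
Controller stage fails [AND]: Safety controller 2 trips=occurs, Outboard resolver 2 trips=not → not all inputs occur → does not occur.
Servo loop 2 fails [AND]: E-stop path unavailable=not, Controller stage fails=not, A e-stop relay 2 degraded=not → not all inputs occur → does not occur.
Robot arm uncommanded motion [OR]: Safety interlock inoperative=not, Brake chain unavailable=not, Servo loop 2 fails=not, Motor 2 failed=not → no input occurs → does not occur.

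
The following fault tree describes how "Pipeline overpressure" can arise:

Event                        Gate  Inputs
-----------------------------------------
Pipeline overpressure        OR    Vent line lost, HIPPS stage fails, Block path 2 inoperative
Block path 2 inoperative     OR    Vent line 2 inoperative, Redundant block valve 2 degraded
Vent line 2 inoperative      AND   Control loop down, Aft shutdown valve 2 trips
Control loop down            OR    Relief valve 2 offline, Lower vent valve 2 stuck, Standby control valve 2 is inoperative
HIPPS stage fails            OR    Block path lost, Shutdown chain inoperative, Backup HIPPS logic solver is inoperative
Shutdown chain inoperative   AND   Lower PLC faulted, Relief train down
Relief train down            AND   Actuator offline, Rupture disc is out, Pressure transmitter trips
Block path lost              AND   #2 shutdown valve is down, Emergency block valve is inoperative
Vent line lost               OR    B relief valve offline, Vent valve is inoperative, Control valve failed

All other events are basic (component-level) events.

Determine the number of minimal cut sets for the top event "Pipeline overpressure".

10

Vent line lost [OR]: union of children's cut sets → 3 cut set(s).
Block path lost [AND]: one cut set from each child combined → 1 × 1 = 1 cut set(s).
Relief train down [AND]: one cut set from each child combined → 1 × 1 × 1 = 1 cut set(s).
Shutdown chain inoperative [AND]: one cut set from each child combined → 1 × 1 = 1 cut set(s).
HIPPS stage fails [OR]: union of children's cut sets → 3 cut set(s).
Control loop down [OR]: union of children's cut sets → 3 cut set(s).
Vent line 2 inoperative [AND]: one cut set from each child combined → 3 × 1 = 3 cut set(s).
Block path 2 inoperative [OR]: union of children's cut sets → 4 cut set(s).
Pipeline overpressure [OR]: union of children's cut sets → 10 cut set(s).
Minimal cut sets: {B relief valve offline}; {Vent valve is inoperative}; {Control valve failed}; {#2 shutdown valve is down, Emergency block valve is inoperative}; {Actuator offline, Lower PLC faulted, Pressure transmitter trips, Rupture disc is out}; {Backup HIPPS logic solver is inoperative}; {Aft shutdown valve 2 trips, Relief valve 2 offline}; {Aft shutdown valve 2 trips, Lower vent valve 2 stuck}; {Aft shutdown valve 2 trips, Standby control valve 2 is inoperative}; {Redundant block valve 2 degraded}.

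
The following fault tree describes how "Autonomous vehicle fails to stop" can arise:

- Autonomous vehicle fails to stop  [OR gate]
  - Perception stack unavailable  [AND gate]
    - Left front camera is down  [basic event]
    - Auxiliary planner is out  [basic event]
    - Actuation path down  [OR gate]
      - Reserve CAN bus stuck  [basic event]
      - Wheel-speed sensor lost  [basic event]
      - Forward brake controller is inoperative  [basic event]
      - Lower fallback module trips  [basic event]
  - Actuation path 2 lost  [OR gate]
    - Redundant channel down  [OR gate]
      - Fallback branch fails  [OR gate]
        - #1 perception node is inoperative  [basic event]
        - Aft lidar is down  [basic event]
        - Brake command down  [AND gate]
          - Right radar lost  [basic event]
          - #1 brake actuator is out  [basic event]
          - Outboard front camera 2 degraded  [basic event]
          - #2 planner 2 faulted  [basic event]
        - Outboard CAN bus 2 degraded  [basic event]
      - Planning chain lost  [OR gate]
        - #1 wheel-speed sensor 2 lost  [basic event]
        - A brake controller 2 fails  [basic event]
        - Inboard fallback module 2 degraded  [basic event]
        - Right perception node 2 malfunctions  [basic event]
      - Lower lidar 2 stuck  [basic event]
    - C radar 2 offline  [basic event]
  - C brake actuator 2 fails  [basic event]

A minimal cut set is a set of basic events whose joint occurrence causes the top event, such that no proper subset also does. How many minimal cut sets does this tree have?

15

Actuation path down [OR]: union of children's cut sets → 4 cut set(s).
Perception stack unavailable [AND]: one cut set from each child combined → 1 × 1 × 4 = 4 cut set(s).
Brake command down [AND]: one cut set from each child combined → 1 × 1 × 1 × 1 = 1 cut set(s).
Fallback branch fails [OR]: union of children's cut sets → 4 cut set(s).
Planning chain lost [OR]: union of children's cut sets → 4 cut set(s).
Redundant channel down [OR]: union of children's cut sets → 9 cut set(s).
Actuation path 2 lost [OR]: union of children's cut sets → 10 cut set(s).
Autonomous vehicle fails to stop [OR]: union of children's cut sets → 15 cut set(s).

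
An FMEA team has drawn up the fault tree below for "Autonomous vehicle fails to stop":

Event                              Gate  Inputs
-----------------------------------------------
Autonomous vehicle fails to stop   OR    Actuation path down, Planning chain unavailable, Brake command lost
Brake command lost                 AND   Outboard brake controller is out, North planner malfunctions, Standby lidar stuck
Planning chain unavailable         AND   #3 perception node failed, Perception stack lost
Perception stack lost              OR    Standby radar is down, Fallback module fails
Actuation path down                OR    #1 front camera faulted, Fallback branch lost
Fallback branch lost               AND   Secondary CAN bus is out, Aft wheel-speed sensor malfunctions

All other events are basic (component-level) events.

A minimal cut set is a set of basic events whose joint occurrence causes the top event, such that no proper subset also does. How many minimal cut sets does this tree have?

5

Fallback branch lost [AND]: one cut set from each child combined → 1 × 1 = 1 cut set(s).
Actuation path down [OR]: union of children's cut sets → 2 cut set(s).
Perception stack lost [OR]: union of children's cut sets → 2 cut set(s).
Planning chain unavailable [AND]: one cut set from each child combined → 1 × 2 = 2 cut set(s).
Brake command lost [AND]: one cut set from each child combined → 1 × 1 × 1 = 1 cut set(s).
Autonomous vehicle fails to stop [OR]: union of children's cut sets → 5 cut set(s).
Minimal cut sets: {#1 front camera faulted}; {Aft wheel-speed sensor malfunctions, Secondary CAN bus is out}; {#3 perception node failed, Standby radar is down}; {#3 perception node failed, Fallback module fails}; {North planner malfunctions, Outboard brake controller is out, Standby lidar stuck}.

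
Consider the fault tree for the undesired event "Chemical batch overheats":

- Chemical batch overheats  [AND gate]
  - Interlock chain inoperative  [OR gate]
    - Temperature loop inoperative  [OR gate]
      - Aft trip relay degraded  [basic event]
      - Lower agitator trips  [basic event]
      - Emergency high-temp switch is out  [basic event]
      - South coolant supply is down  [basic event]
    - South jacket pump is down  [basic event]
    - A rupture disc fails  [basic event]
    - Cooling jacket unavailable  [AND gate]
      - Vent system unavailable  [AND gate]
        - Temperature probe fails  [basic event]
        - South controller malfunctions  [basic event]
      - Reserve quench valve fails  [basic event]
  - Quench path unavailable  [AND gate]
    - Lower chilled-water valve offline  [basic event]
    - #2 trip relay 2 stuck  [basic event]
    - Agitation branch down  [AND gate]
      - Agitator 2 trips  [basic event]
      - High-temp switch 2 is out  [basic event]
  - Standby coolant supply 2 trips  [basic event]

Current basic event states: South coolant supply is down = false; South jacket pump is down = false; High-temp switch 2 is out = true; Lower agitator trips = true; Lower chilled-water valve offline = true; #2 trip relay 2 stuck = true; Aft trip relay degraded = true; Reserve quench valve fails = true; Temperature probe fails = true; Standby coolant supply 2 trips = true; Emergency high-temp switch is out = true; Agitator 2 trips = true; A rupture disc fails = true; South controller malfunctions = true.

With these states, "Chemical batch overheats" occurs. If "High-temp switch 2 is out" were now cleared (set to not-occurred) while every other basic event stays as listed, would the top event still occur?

Counterfactual: set "High-temp switch 2 is out" to not occurred.
Temperature loop inoperative [OR]: Aft trip relay degraded=occurs, Lower agitator trips=occurs, Emergency high-temp switch is out=occurs, South coolant supply is down=not → at least one input occurs → occurs.
Vent system unavailable [AND]: Temperature probe fails=occurs, South controller malfunctions=occurs → all inputs occur → occurs.
Cooling jacket unavailable [AND]: Vent system unavailable=occurs, Reserve quench valve fails=occurs → all inputs occur → occurs.
Interlock chain inoperative [OR]: Temperature loop inoperative=occurs, South jacket pump is down=not, A rupture disc fails=occurs, Cooling jacket unavailable=occurs → at least one input occurs → occurs.
Agitation branch down [AND]: Agitator 2 trips=occurs, High-temp switch 2 is out=not → not all inputs occur → does not occur.
Quench path unavailable [AND]: Lower chilled-water valve offline=occurs, #2 trip relay 2 stuck=occurs, Agitation branch down=not → not all inputs occur → does not occur.
Chemical batch overheats [AND]: Interlock chain inoperative=occurs, Quench path unavailable=not, Standby coolant supply 2 trips=occurs → not all inputs occur → does not occur.

No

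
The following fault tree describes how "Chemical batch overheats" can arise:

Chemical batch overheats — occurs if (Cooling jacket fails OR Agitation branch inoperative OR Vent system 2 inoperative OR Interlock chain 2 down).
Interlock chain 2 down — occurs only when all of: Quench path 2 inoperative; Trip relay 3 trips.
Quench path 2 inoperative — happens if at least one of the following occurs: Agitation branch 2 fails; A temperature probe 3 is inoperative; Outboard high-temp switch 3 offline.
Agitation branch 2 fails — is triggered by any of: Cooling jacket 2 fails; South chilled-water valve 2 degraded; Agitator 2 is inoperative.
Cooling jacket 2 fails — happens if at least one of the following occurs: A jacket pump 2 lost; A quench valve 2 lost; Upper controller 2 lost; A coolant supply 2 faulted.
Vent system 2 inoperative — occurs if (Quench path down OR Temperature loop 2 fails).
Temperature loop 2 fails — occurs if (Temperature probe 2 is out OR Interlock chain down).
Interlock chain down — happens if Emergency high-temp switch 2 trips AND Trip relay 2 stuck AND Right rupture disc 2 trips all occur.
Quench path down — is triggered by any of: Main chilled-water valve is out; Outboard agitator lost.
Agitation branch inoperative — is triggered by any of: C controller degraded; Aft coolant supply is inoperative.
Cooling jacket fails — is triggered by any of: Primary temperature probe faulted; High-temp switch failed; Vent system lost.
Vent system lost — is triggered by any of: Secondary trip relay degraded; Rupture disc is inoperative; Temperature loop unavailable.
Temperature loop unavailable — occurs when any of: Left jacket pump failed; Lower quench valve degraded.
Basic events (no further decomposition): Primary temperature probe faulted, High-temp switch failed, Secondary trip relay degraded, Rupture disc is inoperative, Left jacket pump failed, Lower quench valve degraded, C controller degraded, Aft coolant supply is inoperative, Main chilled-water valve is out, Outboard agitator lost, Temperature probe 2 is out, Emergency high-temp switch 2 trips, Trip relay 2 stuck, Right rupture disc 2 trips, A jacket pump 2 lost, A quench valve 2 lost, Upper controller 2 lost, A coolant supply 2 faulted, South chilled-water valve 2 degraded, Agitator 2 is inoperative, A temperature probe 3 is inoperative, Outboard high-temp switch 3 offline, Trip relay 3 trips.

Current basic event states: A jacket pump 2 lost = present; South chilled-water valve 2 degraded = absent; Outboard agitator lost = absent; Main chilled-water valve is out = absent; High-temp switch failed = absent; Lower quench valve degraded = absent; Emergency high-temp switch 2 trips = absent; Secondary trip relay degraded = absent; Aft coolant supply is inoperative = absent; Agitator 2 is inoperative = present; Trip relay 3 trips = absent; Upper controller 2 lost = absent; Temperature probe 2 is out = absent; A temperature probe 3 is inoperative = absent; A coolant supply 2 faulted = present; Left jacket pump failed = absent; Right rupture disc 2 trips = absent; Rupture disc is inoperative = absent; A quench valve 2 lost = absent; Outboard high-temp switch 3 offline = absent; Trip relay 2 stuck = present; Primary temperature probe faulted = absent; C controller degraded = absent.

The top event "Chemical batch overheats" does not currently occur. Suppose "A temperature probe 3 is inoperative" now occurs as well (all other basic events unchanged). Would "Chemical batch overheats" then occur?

No

Counterfactual: set "A temperature probe 3 is inoperative" to occurred.
Temperature loop unavailable [OR]: Left jacket pump failed=not, Lower quench valve degraded=not → no input occurs → does not occur.
Vent system lost [OR]: Secondary trip relay degraded=not, Rupture disc is inoperative=not, Temperature loop unavailable=not → no input occurs → does not occur.
Cooling jacket fails [OR]: Primary temperature probe faulted=not, High-temp switch failed=not, Vent system lost=not → no input occurs → does not occur.
Agitation branch inoperative [OR]: C controller degraded=not, Aft coolant supply is inoperative=not → no input occurs → does not occur.
Quench path down [OR]: Main chilled-water valve is out=not, Outboard agitator lost=not → no input occurs → does not occur.
Interlock chain down [AND]: Emergency high-temp switch 2 trips=not, Trip relay 2 stuck=occurs, Right rupture disc 2 trips=not → not all inputs occur → does not occur.
Temperature loop 2 fails [OR]: Temperature probe 2 is out=not, Interlock chain down=not → no input occurs → does not occur.
Vent system 2 inoperative [OR]: Quench path down=not, Temperature loop 2 fails=not → no input occurs → does not occur.
Cooling jacket 2 fails [OR]: A jacket pump 2 lost=occurs, A quench valve 2 lost=not, Upper controller 2 lost=not, A coolant supply 2 faulted=occurs → at least one input occurs → occurs.
Agitation branch 2 fails [OR]: Cooling jacket 2 fails=occurs, South chilled-water valve 2 degraded=not, Agitator 2 is inoperative=occurs → at least one input occurs → occurs.
Quench path 2 inoperative [OR]: Agitation branch 2 fails=occurs, A temperature probe 3 is inoperative=occurs, Outboard high-temp switch 3 offline=not → at least one input occurs → occurs.
Interlock chain 2 down [AND]: Quench path 2 inoperative=occurs, Trip relay 3 trips=not → not all inputs occur → does not occur.
Chemical batch overheats [OR]: Cooling jacket fails=not, Agitation branch inoperative=not, Vent system 2 inoperative=not, Interlock chain 2 down=not → no input occurs → does not occur.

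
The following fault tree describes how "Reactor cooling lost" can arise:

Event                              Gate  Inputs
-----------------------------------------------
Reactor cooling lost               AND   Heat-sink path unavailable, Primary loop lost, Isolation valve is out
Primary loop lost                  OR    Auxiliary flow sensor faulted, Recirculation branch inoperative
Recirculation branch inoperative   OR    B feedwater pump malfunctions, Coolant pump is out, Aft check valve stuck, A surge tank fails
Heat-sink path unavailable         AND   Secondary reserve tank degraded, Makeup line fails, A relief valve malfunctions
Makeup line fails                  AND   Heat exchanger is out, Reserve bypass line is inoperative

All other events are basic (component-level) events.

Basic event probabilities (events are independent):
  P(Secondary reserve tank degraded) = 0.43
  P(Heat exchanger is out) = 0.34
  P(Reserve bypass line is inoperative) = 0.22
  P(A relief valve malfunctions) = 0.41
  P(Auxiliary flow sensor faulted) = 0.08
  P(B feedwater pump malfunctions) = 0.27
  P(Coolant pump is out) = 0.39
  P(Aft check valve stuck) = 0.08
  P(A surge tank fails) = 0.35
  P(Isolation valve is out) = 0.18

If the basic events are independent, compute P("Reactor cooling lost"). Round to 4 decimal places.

0.0018

P(Makeup line fails) [AND] = 0.34 × 0.22 = 0.074800
P(Heat-sink path unavailable) [AND] = 0.43 × 0.074800 × 0.41 = 0.013187
P(Recirculation branch inoperative) [OR] = 1 − (1−0.27) × (1−0.39) × (1−0.08) × (1−0.35) = 0.733711
P(Primary loop lost) [OR] = 1 − (1−0.08) × (1−0.733711) = 0.755014
P(Reactor cooling lost) [AND] = 0.013187 × 0.755014 × 0.18 = 0.001792
Rounded to 4 decimal places: P(Reactor cooling lost) ≈ 0.0018.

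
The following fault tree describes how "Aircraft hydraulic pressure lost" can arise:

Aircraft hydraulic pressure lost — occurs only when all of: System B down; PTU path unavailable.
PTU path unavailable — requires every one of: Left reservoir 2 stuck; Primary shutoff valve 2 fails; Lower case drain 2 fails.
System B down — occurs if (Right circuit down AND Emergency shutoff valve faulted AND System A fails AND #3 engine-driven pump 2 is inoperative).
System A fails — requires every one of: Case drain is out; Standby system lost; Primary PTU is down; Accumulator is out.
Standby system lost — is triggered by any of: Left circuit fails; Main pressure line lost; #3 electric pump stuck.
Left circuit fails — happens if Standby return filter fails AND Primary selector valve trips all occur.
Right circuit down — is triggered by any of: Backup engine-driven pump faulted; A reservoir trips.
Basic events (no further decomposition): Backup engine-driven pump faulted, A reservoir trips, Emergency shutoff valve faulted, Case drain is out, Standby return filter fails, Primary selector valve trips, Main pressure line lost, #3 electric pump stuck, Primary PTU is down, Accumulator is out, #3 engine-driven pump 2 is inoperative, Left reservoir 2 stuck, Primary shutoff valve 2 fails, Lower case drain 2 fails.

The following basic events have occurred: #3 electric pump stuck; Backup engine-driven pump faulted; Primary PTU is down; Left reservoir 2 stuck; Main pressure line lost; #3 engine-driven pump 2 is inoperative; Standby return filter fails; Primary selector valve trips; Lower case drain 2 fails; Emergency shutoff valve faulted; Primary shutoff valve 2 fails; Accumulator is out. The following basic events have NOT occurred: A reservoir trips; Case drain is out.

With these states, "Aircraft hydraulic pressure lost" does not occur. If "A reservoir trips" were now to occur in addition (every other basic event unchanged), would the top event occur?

Counterfactual: set "A reservoir trips" to occurred.
Right circuit down [OR]: Backup engine-driven pump faulted=occurs, A reservoir trips=occurs → at least one input occurs → occurs.
Left circuit fails [AND]: Standby return filter fails=occurs, Primary selector valve trips=occurs → all inputs occur → occurs.
Standby system lost [OR]: Left circuit fails=occurs, Main pressure line lost=occurs, #3 electric pump stuck=occurs → at least one input occurs → occurs.
System A fails [AND]: Case drain is out=not, Standby system lost=occurs, Primary PTU is down=occurs, Accumulator is out=occurs → not all inputs occur → does not occur.
System B down [AND]: Right circuit down=occurs, Emergency shutoff valve faulted=occurs, System A fails=not, #3 engine-driven pump 2 is inoperative=occurs → not all inputs occur → does not occur.
PTU path unavailable [AND]: Left reservoir 2 stuck=occurs, Primary shutoff valve 2 fails=occurs, Lower case drain 2 fails=occurs → all inputs occur → occurs.
Aircraft hydraulic pressure lost [AND]: System B down=not, PTU path unavailable=occurs → not all inputs occur → does not occur.

No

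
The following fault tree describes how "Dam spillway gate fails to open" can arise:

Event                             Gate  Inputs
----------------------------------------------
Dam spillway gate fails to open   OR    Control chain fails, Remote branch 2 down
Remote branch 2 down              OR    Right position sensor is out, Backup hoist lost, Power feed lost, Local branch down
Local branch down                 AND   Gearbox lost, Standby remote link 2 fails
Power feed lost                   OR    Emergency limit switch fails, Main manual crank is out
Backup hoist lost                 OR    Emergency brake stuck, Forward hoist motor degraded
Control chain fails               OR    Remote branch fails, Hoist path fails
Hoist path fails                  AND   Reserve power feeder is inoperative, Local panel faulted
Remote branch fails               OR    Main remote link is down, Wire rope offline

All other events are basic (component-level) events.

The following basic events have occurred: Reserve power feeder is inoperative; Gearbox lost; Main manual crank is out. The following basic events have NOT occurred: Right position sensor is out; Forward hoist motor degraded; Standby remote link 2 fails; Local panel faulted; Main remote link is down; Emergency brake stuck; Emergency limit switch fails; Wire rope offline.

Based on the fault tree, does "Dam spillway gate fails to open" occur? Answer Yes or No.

Yes

Remote branch fails [OR]: Main remote link is down=not, Wire rope offline=not → no input occurs → does not occur.
Hoist path fails [AND]: Reserve power feeder is inoperative=occurs, Local panel faulted=not → not all inputs occur → does not occur.
Control chain fails [OR]: Remote branch fails=not, Hoist path fails=not → no input occurs → does not occur.
Backup hoist lost [OR]: Emergency brake stuck=not, Forward hoist motor degraded=not → no input occurs → does not occur.
Power feed lost [OR]: Emergency limit switch fails=not, Main manual crank is out=occurs → at least one input occurs → occurs.
Local branch down [AND]: Gearbox lost=occurs, Standby remote link 2 fails=not → not all inputs occur → does not occur.
Remote branch 2 down [OR]: Right position sensor is out=not, Backup hoist lost=not, Power feed lost=occurs, Local branch down=not → at least one input occurs → occurs.
Dam spillway gate fails to open [OR]: Control chain fails=not, Remote branch 2 down=occurs → at least one input occurs → occurs.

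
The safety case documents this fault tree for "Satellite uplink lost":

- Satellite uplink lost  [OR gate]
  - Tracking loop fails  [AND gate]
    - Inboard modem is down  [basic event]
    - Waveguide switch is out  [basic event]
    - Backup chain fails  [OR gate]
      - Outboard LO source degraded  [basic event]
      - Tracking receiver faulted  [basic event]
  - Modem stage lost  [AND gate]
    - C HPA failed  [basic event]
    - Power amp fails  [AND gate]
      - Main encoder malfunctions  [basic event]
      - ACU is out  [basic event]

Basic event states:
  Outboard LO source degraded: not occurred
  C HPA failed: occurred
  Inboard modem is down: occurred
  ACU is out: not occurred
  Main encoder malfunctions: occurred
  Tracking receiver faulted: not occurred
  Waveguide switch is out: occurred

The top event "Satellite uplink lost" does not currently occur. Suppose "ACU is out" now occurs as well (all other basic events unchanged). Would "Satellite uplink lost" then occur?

Counterfactual: set "ACU is out" to occurred.
Backup chain fails [OR]: Outboard LO source degraded=not, Tracking receiver faulted=not → no input occurs → does not occur.
Tracking loop fails [AND]: Inboard modem is down=occurs, Waveguide switch is out=occurs, Backup chain fails=not → not all inputs occur → does not occur.
Power amp fails [AND]: Main encoder malfunctions=occurs, ACU is out=occurs → all inputs occur → occurs.
Modem stage lost [AND]: C HPA failed=occurs, Power amp fails=occurs → all inputs occur → occurs.
Satellite uplink lost [OR]: Tracking loop fails=not, Modem stage lost=occurs → at least one input occurs → occurs.

Yes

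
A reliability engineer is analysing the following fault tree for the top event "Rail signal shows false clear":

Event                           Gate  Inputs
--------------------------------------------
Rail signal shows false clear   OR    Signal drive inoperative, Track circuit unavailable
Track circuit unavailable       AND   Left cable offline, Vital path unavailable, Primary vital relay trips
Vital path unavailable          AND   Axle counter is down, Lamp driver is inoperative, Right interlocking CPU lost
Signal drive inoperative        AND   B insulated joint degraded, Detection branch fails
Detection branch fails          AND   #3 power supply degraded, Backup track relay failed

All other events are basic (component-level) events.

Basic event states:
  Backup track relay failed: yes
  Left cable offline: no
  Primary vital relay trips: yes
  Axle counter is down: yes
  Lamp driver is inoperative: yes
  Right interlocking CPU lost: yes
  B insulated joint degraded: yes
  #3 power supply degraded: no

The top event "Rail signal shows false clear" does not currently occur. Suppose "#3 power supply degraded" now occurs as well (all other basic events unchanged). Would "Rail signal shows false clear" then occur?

Yes

Counterfactual: set "#3 power supply degraded" to occurred.
Detection branch fails [AND]: #3 power supply degraded=occurs, Backup track relay failed=occurs → all inputs occur → occurs.
Signal drive inoperative [AND]: B insulated joint degraded=occurs, Detection branch fails=occurs → all inputs occur → occurs.
Vital path unavailable [AND]: Axle counter is down=occurs, Lamp driver is inoperative=occurs, Right interlocking CPU lost=occurs → all inputs occur → occurs.
Track circuit unavailable [AND]: Left cable offline=not, Vital path unavailable=occurs, Primary vital relay trips=occurs → not all inputs occur → does not occur.
Rail signal shows false clear [OR]: Signal drive inoperative=occurs, Track circuit unavailable=not → at least one input occurs → occurs.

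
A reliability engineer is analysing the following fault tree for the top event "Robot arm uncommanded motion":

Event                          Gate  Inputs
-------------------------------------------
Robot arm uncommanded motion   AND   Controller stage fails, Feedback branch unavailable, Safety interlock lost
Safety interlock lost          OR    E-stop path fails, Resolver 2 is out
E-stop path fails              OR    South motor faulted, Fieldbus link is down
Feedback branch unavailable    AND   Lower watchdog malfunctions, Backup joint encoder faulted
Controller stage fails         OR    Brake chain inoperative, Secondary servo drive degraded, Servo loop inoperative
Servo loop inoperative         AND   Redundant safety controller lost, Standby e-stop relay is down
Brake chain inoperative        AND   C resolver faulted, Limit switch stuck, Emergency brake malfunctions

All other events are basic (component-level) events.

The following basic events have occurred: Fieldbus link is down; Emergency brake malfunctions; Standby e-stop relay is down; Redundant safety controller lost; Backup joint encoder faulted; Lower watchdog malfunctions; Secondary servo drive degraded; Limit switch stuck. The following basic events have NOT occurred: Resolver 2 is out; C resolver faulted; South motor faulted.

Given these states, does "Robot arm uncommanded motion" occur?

Yes

Brake chain inoperative [AND]: C resolver faulted=not, Limit switch stuck=occurs, Emergency brake malfunctions=occurs → not all inputs occur → does not occur.
Servo loop inoperative [AND]: Redundant safety controller lost=occurs, Standby e-stop relay is down=occurs → all inputs occur → occurs.
Controller stage fails [OR]: Brake chain inoperative=not, Secondary servo drive degraded=occurs, Servo loop inoperative=occurs → at least one input occurs → occurs.
Feedback branch unavailable [AND]: Lower watchdog malfunctions=occurs, Backup joint encoder faulted=occurs → all inputs occur → occurs.
E-stop path fails [OR]: South motor faulted=not, Fieldbus link is down=occurs → at least one input occurs → occurs.
Safety interlock lost [OR]: E-stop path fails=occurs, Resolver 2 is out=not → at least one input occurs → occurs.
Robot arm uncommanded motion [AND]: Controller stage fails=occurs, Feedback branch unavailable=occurs, Safety interlock lost=occurs → all inputs occur → occurs.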